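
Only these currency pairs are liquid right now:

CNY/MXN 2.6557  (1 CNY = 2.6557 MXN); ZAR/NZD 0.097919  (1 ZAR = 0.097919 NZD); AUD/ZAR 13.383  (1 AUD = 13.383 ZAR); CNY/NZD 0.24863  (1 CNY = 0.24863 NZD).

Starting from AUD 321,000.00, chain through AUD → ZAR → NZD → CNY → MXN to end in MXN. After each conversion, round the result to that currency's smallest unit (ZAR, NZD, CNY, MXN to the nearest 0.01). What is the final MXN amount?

MXN 4,493,150.44

AUD 321,000.00 × 13.383 = ZAR 4,295,943.00
ZAR 4,295,943.00 × 0.097919 = NZD 420,654.44
NZD 420,654.44 ÷ 0.24863 = CNY 1,691,889.31
CNY 1,691,889.31 × 2.6557 = MXN 4,493,150.44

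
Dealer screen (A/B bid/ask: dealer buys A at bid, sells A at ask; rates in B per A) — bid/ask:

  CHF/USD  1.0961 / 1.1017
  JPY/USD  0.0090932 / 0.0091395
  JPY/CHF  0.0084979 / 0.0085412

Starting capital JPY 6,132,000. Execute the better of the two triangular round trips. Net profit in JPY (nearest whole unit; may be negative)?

Net profit: JPY 117,446

Best loop JPY → CHF → USD → JPY:
JPY 6,132,000 × 0.0084979 (sell JPY at bid) = CHF 52,109.12
CHF 52,109.12 × 1.0961 (sell CHF at bid) = USD 57,116.81
USD 57,116.81 ÷ 0.0091395 (buy JPY at ask) = JPY 6,249,446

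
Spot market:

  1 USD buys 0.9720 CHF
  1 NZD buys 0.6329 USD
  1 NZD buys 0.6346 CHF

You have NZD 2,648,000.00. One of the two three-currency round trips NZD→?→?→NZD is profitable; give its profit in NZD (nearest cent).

Profit: NZD 83,597.38

Profitable loop is NZD → CHF → USD → NZD:
NZD 2,648,000.00 × 0.6346 = CHF 1,680,420.80
CHF 1,680,420.80 ÷ 0.9720 = USD 1,728,827.98
USD 1,728,827.98 ÷ 0.6329 = NZD 2,731,597.38
Profit = NZD 2,731,597.38 − NZD 2,648,000.00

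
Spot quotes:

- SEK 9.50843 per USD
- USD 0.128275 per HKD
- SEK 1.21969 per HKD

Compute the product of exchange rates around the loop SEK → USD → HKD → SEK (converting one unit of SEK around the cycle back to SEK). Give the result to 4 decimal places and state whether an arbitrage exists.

1.0000 (no arbitrage)

Around SEK → USD → HKD → SEK: 1 ÷ 9.50843 ÷ 0.128275 × 1.21969 = 0.999997
Product ≈ 1 (deviation 0.000%, within rounding noise).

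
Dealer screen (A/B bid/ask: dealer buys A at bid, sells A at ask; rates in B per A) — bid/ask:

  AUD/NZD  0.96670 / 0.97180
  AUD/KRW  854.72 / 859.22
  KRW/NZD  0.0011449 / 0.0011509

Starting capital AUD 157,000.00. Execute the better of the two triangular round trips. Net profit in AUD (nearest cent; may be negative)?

Best loop AUD → KRW → NZD → AUD:
AUD 157,000.00 × 854.72 (sell AUD at bid) = KRW 134,191,040
KRW 134,191,040 × 0.0011449 (sell KRW at bid) = NZD 153,635.32
NZD 153,635.32 ÷ 0.97180 (buy AUD at ask) = AUD 158,093.56

Net profit: AUD 1,093.56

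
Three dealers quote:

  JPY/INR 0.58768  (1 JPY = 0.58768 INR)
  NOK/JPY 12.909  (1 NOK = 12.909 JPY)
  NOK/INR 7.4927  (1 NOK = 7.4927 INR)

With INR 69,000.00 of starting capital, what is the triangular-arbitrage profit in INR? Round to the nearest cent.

Profitable loop is INR → NOK → JPY → INR:
INR 69,000.00 ÷ 7.4927 = NOK 9,208.96
NOK 9,208.96 × 12.909 = JPY 118,879
JPY 118,879 × 0.58768 = INR 69,862.52
Profit = INR 69,862.52 − INR 69,000.00

Profit: INR 862.52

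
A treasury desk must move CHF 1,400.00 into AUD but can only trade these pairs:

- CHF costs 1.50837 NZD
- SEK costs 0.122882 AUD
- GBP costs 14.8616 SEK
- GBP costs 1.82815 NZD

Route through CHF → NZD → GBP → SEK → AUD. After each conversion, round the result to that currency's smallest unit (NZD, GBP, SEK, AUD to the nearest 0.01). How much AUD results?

AUD 2,109.49

CHF 1,400.00 × 1.50837 = NZD 2,111.72
NZD 2,111.72 ÷ 1.82815 = GBP 1,155.11
GBP 1,155.11 × 14.8616 = SEK 17,166.78
SEK 17,166.78 × 0.122882 = AUD 2,109.49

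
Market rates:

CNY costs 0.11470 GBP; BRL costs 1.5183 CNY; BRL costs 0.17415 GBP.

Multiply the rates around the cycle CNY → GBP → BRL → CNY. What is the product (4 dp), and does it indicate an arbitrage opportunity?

Around CNY → GBP → BRL → CNY: 1 × 0.11470 ÷ 0.17415 × 1.5183 = 0.999994
Product ≈ 1 (deviation 0.001%, within rounding noise).

1.0000 (no arbitrage)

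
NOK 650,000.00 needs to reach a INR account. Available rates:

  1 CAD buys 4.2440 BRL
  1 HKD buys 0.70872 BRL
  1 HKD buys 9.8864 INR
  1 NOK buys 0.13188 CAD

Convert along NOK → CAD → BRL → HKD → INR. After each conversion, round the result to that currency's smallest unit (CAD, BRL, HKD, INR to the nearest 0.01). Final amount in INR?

INR 5,074,942.90

NOK 650,000.00 × 0.13188 = CAD 85,722.00
CAD 85,722.00 × 4.2440 = BRL 363,804.17
BRL 363,804.17 ÷ 0.70872 = HKD 513,325.67
HKD 513,325.67 × 9.8864 = INR 5,074,942.90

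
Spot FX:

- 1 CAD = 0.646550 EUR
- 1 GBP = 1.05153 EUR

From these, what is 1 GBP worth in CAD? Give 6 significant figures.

1 GBP × 1.05153 = 1.05153 EUR
1.05153 EUR ÷ 0.646550 = 1.62637 CAD

GBP/CAD = 1.62637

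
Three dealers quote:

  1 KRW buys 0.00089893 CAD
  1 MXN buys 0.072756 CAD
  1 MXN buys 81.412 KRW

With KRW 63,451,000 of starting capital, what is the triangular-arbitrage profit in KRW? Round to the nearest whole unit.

Profit: KRW 372,991

Profitable loop is KRW → CAD → MXN → KRW:
KRW 63,451,000 × 0.00089893 = CAD 57,038.01
CAD 57,038.01 ÷ 0.072756 = MXN 783,962.94
MXN 783,962.94 × 81.412 = KRW 63,823,991
Profit = KRW 63,823,991 − KRW 63,451,000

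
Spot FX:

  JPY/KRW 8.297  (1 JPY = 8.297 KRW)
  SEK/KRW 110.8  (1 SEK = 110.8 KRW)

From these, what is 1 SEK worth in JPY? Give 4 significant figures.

SEK/JPY = 13.35

1 SEK × 110.8 = 110.8 KRW
110.8 KRW ÷ 8.297 = 13.3542 JPY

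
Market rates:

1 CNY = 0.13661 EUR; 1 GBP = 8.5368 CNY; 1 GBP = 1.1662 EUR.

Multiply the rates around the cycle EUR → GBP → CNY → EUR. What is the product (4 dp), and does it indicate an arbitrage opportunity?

Around EUR → GBP → CNY → EUR: 1 ÷ 1.1662 × 8.5368 × 0.13661 = 1.000011
Product ≈ 1 (deviation 0.001%, within rounding noise).

1.0000 (no arbitrage)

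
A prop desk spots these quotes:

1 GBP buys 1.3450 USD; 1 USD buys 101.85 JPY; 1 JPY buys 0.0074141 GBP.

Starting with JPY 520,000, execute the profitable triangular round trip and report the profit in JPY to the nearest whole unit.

Profitable loop is JPY → GBP → USD → JPY:
JPY 520,000 × 0.0074141 = GBP 3,855.33
GBP 3,855.33 × 1.3450 = USD 5,185.42
USD 5,185.42 × 101.85 = JPY 528,135
Profit = JPY 528,135 − JPY 520,000

Profit: JPY 8,135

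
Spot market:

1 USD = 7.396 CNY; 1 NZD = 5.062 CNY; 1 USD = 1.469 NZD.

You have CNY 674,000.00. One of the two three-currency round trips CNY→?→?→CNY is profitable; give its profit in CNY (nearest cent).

Profit: CNY 3,652.32

Profitable loop is CNY → USD → NZD → CNY:
CNY 674,000.00 ÷ 7.396 = USD 91,130.34
USD 91,130.34 × 1.469 = NZD 133,870.47
NZD 133,870.47 × 5.062 = CNY 677,652.32
Profit = CNY 677,652.32 − CNY 674,000.00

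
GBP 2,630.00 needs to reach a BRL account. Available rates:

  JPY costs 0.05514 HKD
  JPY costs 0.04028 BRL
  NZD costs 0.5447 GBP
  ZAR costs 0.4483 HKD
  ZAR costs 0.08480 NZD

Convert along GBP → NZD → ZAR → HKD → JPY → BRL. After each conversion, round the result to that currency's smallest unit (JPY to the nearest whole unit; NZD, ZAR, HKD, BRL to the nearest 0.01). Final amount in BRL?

GBP 2,630.00 ÷ 0.5447 = NZD 4,828.35
NZD 4,828.35 ÷ 0.08480 = ZAR 56,938.09
ZAR 56,938.09 × 0.4483 = HKD 25,525.35
HKD 25,525.35 ÷ 0.05514 = JPY 462,919
JPY 462,919 × 0.04028 = BRL 18,646.38

BRL 18,646.38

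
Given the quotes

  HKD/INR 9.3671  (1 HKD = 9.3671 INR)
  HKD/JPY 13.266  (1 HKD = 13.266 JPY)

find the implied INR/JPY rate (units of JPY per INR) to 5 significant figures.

1 INR ÷ 9.3671 = 0.106757 HKD
0.106757 HKD × 13.266 = 1.41623 JPY

INR/JPY = 1.4162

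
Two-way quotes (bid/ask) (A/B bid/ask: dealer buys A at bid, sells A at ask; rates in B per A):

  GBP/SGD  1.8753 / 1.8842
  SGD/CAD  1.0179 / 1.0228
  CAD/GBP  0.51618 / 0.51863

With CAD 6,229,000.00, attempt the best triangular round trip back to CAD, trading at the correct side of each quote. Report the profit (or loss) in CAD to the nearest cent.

Net profit: CAD 3,222.89

Best loop CAD → SGD → GBP → CAD:
CAD 6,229,000.00 ÷ 1.0228 (buy SGD at ask) = SGD 6,090,144.70
SGD 6,090,144.70 ÷ 1.8842 (buy GBP at ask) = GBP 3,232,217.76
GBP 3,232,217.76 ÷ 0.51863 (buy CAD at ask) = CAD 6,232,222.89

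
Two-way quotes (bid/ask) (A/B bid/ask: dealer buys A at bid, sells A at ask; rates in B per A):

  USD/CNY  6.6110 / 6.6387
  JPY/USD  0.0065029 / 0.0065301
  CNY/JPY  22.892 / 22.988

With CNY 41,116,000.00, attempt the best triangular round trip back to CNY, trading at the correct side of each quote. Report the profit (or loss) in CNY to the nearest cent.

Net profit: CNY 141,869.08

Best loop CNY → USD → JPY → CNY:
CNY 41,116,000.00 ÷ 6.6387 (buy USD at ask) = USD 6,193,381.23
USD 6,193,381.23 ÷ 0.0065301 (buy JPY at ask) = JPY 948,435,894
JPY 948,435,894 ÷ 22.988 (buy CNY at ask) = CNY 41,257,869.08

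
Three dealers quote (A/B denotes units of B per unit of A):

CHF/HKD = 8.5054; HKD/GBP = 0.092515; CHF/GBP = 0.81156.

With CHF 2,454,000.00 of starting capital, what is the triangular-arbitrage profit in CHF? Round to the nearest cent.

Profitable loop is CHF → GBP → HKD → CHF:
CHF 2,454,000.00 × 0.81156 = GBP 1,991,568.24
GBP 1,991,568.24 ÷ 0.092515 = HKD 21,526,976.60
HKD 21,526,976.60 ÷ 8.5054 = CHF 2,530,977.57
Profit = CHF 2,530,977.57 − CHF 2,454,000.00

Profit: CHF 76,977.57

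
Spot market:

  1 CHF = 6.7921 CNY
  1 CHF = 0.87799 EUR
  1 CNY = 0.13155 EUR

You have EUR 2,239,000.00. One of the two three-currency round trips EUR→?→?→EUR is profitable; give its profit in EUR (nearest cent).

Profitable loop is EUR → CHF → CNY → EUR:
EUR 2,239,000.00 ÷ 0.87799 = CHF 2,550,142.94
CHF 2,550,142.94 × 6.7921 = CNY 17,320,825.86
CNY 17,320,825.86 × 0.13155 = EUR 2,278,554.64
Profit = EUR 2,278,554.64 − EUR 2,239,000.00

Profit: EUR 39,554.64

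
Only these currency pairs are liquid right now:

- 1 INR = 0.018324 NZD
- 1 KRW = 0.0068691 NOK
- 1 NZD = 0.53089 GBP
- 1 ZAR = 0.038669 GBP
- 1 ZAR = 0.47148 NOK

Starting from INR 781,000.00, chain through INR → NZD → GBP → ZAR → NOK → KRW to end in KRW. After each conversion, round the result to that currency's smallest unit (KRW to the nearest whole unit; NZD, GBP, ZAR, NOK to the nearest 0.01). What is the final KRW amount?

INR 781,000.00 × 0.018324 = NZD 14,311.04
NZD 14,311.04 × 0.53089 = GBP 7,597.59
GBP 7,597.59 ÷ 0.038669 = ZAR 196,477.54
ZAR 196,477.54 × 0.47148 = NOK 92,635.23
NOK 92,635.23 ÷ 0.0068691 = KRW 13,485,789

KRW 13,485,789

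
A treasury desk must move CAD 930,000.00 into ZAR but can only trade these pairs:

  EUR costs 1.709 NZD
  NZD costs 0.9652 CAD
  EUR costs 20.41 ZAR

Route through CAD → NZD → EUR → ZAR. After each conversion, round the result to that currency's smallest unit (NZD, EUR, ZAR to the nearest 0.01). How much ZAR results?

CAD 930,000.00 ÷ 0.9652 = NZD 963,530.87
NZD 963,530.87 ÷ 1.709 = EUR 563,798.05
EUR 563,798.05 × 20.41 = ZAR 11,507,118.20

ZAR 11,507,118.20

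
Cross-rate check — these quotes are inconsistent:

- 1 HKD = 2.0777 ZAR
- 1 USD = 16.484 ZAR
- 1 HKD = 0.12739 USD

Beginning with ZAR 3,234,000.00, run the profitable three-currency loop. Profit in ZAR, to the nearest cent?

Profit: ZAR 34,549.90

Profitable loop is ZAR → HKD → USD → ZAR:
ZAR 3,234,000.00 ÷ 2.0777 = HKD 1,556,528.85
HKD 1,556,528.85 × 0.12739 = USD 198,286.21
USD 198,286.21 × 16.484 = ZAR 3,268,549.90
Profit = ZAR 3,268,549.90 − ZAR 3,234,000.00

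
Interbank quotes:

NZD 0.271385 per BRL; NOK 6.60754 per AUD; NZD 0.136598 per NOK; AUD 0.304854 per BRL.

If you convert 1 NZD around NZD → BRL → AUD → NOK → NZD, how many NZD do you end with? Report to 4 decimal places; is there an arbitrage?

1.0139 (arbitrage exists)

Around NZD → BRL → AUD → NOK → NZD: 1 ÷ 0.271385 × 0.304854 × 6.60754 × 0.136598 = 1.013889
Product > 1; profitable direction is NZD → BRL → AUD → NOK → NZD.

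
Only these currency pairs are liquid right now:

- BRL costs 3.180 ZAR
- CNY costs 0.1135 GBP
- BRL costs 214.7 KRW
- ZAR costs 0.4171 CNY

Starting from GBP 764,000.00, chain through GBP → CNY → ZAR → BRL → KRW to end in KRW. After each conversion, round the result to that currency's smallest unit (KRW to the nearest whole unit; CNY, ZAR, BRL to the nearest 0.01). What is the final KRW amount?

KRW 1,089,587,799

GBP 764,000.00 ÷ 0.1135 = CNY 6,731,277.53
CNY 6,731,277.53 ÷ 0.4171 = ZAR 16,138,282.26
ZAR 16,138,282.26 ÷ 3.180 = BRL 5,074,931.53
BRL 5,074,931.53 × 214.7 = KRW 1,089,587,799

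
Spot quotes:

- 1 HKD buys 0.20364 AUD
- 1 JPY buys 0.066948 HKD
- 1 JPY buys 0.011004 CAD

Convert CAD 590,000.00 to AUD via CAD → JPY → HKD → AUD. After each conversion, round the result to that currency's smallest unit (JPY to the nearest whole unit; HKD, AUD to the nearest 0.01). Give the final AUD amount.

CAD 590,000.00 ÷ 0.011004 = JPY 53,616,867
JPY 53,616,867 × 0.066948 = HKD 3,589,542.01
HKD 3,589,542.01 × 0.20364 = AUD 730,974.33

AUD 730,974.33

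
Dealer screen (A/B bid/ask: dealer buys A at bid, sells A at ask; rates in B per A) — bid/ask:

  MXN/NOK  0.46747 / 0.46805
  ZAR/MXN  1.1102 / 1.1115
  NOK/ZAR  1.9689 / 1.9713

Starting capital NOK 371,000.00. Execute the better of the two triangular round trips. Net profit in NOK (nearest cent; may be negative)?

Net profit: NOK 8,098.91

Best loop NOK → ZAR → MXN → NOK:
NOK 371,000.00 × 1.9689 (sell NOK at bid) = ZAR 730,461.90
ZAR 730,461.90 × 1.1102 (sell ZAR at bid) = MXN 810,958.80
MXN 810,958.80 × 0.46747 (sell MXN at bid) = NOK 379,098.91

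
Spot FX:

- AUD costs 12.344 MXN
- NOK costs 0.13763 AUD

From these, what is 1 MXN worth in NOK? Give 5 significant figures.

MXN/NOK = 0.58861

1 MXN ÷ 12.344 = 0.081011 AUD
0.081011 AUD ÷ 0.13763 = 0.588615 NOK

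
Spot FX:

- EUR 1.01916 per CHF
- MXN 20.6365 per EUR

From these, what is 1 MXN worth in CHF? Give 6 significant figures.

1 MXN ÷ 20.6365 = 0.0484578 EUR
0.0484578 EUR ÷ 1.01916 = 0.0475468 CHF

MXN/CHF = 0.0475468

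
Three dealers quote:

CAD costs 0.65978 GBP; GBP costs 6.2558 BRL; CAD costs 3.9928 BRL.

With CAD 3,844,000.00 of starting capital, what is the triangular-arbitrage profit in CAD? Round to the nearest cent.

Profit: CAD 129,633.65

Profitable loop is CAD → GBP → BRL → CAD:
CAD 3,844,000.00 × 0.65978 = GBP 2,536,194.32
GBP 2,536,194.32 × 6.2558 = BRL 15,865,924.43
BRL 15,865,924.43 ÷ 3.9928 = CAD 3,973,633.65
Profit = CAD 3,973,633.65 − CAD 3,844,000.00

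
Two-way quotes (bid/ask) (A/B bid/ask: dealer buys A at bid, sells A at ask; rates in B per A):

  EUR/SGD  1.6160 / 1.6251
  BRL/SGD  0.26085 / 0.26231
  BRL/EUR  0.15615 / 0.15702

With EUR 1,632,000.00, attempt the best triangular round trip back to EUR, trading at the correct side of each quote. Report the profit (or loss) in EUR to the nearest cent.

Net profit: EUR 36,306.85

Best loop EUR → BRL → SGD → EUR:
EUR 1,632,000.00 ÷ 0.15702 (buy BRL at ask) = BRL 10,393,580.44
BRL 10,393,580.44 × 0.26085 (sell BRL at bid) = SGD 2,711,165.46
SGD 2,711,165.46 ÷ 1.6251 (buy EUR at ask) = EUR 1,668,306.85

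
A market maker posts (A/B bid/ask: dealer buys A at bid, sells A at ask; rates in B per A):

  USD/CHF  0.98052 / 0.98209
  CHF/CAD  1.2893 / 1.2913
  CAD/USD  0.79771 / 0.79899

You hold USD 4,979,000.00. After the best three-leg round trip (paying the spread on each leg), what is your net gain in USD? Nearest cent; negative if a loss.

Best loop USD → CHF → CAD → USD:
USD 4,979,000.00 × 0.98052 (sell USD at bid) = CHF 4,882,009.08
CHF 4,882,009.08 × 1.2893 (sell CHF at bid) = CAD 6,294,374.31
CAD 6,294,374.31 × 0.79771 (sell CAD at bid) = USD 5,021,085.33

Net profit: USD 42,085.33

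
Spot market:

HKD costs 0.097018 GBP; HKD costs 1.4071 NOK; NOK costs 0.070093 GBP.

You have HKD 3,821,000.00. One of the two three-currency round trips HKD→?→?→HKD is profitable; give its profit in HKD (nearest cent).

Profit: HKD 63,403.45

Profitable loop is HKD → NOK → GBP → HKD:
HKD 3,821,000.00 × 1.4071 = NOK 5,376,529.10
NOK 5,376,529.10 × 0.070093 = GBP 376,857.05
GBP 376,857.05 ÷ 0.097018 = HKD 3,884,403.45
Profit = HKD 3,884,403.45 − HKD 3,821,000.00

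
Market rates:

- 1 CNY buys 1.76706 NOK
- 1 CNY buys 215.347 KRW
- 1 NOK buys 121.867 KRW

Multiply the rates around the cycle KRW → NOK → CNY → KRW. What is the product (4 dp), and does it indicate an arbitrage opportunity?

1.0000 (no arbitrage)

Around KRW → NOK → CNY → KRW: 1 ÷ 121.867 ÷ 1.76706 × 215.347 = 1.000003
Product ≈ 1 (deviation 0.000%, within rounding noise).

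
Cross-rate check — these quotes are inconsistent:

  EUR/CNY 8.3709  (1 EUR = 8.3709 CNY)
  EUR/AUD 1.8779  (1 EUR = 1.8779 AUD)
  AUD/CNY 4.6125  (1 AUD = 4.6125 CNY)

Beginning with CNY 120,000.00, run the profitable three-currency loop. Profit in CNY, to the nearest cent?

Profit: CNY 4,170.36

Profitable loop is CNY → EUR → AUD → CNY:
CNY 120,000.00 ÷ 8.3709 = EUR 14,335.38
EUR 14,335.38 × 1.8779 = AUD 26,920.40
AUD 26,920.40 × 4.6125 = CNY 124,170.36
Profit = CNY 124,170.36 − CNY 120,000.00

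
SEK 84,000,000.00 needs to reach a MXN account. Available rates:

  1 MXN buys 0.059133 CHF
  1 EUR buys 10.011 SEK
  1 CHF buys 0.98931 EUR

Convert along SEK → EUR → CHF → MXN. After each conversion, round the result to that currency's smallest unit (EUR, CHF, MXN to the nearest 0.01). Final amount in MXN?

SEK 84,000,000.00 ÷ 10.011 = EUR 8,390,770.15
EUR 8,390,770.15 ÷ 0.98931 = CHF 8,481,436.71
CHF 8,481,436.71 ÷ 0.059133 = MXN 143,429,839.68

MXN 143,429,839.68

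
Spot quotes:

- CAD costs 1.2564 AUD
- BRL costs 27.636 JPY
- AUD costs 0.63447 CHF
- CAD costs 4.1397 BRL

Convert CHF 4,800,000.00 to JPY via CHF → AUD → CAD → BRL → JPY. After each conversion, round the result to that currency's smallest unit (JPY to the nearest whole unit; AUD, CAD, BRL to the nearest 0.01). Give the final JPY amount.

CHF 4,800,000.00 ÷ 0.63447 = AUD 7,565,369.52
AUD 7,565,369.52 ÷ 1.2564 = CAD 6,021,465.71
CAD 6,021,465.71 × 4.1397 = BRL 24,927,061.60
BRL 24,927,061.60 × 27.636 = JPY 688,884,274

JPY 688,884,274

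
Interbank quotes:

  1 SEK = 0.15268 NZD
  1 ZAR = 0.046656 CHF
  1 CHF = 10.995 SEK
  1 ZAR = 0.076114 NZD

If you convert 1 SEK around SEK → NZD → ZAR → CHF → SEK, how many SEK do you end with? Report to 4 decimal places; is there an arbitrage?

Around SEK → NZD → ZAR → CHF → SEK: 1 × 0.15268 ÷ 0.076114 × 0.046656 × 10.995 = 1.029012
Product > 1; profitable direction is SEK → NZD → ZAR → CHF → SEK.

1.0290 (arbitrage exists)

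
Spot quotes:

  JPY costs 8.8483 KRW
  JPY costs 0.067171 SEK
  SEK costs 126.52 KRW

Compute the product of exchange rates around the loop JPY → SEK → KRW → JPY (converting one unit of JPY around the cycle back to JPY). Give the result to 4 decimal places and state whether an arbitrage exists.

0.9605 (arbitrage exists)

Around JPY → SEK → KRW → JPY: 1 × 0.067171 × 126.52 ÷ 8.8483 = 0.960464
Product < 1; profitable direction is JPY → KRW → SEK → JPY.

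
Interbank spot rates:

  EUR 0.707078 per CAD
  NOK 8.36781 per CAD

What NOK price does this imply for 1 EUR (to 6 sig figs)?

1 EUR ÷ 0.707078 = 1.41427 CAD
1.41427 CAD × 8.36781 = 11.8344 NOK

EUR/NOK = 11.8344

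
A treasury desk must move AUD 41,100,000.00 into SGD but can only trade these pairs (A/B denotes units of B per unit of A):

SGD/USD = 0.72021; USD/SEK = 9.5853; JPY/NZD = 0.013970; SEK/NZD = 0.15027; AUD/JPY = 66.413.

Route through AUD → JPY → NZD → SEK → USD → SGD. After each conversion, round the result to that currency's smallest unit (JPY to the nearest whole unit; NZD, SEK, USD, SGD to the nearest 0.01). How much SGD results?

AUD 41,100,000.00 × 66.413 = JPY 2,729,574,300
JPY 2,729,574,300 × 0.013970 = NZD 38,132,152.97
NZD 38,132,152.97 ÷ 0.15027 = SEK 253,757,589.47
SEK 253,757,589.47 ÷ 9.5853 = USD 26,473,619.97
USD 26,473,619.97 ÷ 0.72021 = SGD 36,758,195.48

SGD 36,758,195.48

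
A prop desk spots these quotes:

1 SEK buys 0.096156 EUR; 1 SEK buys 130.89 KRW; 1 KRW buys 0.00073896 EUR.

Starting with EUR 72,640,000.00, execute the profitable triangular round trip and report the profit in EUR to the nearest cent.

Profitable loop is EUR → SEK → KRW → EUR:
EUR 72,640,000.00 ÷ 0.096156 = SEK 755,439,078.16
SEK 755,439,078.16 × 130.89 = KRW 98,879,420,941
KRW 98,879,420,941 × 0.00073896 = EUR 73,067,936.90
Profit = EUR 73,067,936.90 − EUR 72,640,000.00

Profit: EUR 427,936.90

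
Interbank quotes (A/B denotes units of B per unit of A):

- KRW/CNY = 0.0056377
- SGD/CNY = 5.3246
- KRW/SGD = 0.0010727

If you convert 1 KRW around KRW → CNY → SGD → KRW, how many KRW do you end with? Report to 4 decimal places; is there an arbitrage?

Around KRW → CNY → SGD → KRW: 1 × 0.0056377 ÷ 5.3246 ÷ 0.0010727 = 0.987044
Product < 1; profitable direction is KRW → SGD → CNY → KRW.

0.9870 (arbitrage exists)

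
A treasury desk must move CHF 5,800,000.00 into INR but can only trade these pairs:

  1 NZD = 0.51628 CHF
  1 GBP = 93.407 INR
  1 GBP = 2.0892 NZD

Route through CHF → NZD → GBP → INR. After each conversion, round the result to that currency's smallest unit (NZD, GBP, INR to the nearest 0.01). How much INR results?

INR 502,275,620.05

CHF 5,800,000.00 ÷ 0.51628 = NZD 11,234,213.99
NZD 11,234,213.99 ÷ 2.0892 = GBP 5,377,280.29
GBP 5,377,280.29 × 93.407 = INR 502,275,620.05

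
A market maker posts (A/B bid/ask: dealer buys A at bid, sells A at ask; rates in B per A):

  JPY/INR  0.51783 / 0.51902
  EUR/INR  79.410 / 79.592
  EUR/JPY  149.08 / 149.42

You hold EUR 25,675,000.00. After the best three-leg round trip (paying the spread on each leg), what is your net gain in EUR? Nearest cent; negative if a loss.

Net profit: EUR 615,135.40

Best loop EUR → INR → JPY → EUR:
EUR 25,675,000.00 × 79.410 (sell EUR at bid) = INR 2,038,851,750.00
INR 2,038,851,750.00 ÷ 0.51902 (buy JPY at ask) = JPY 3,928,272,032
JPY 3,928,272,032 ÷ 149.42 (buy EUR at ask) = EUR 26,290,135.40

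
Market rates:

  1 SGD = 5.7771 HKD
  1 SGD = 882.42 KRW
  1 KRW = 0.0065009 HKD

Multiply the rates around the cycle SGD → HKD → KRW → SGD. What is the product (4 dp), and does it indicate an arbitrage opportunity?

Around SGD → HKD → KRW → SGD: 1 × 5.7771 ÷ 0.0065009 ÷ 882.42 = 1.007073
Product > 1; profitable direction is SGD → HKD → KRW → SGD.

1.0071 (arbitrage exists)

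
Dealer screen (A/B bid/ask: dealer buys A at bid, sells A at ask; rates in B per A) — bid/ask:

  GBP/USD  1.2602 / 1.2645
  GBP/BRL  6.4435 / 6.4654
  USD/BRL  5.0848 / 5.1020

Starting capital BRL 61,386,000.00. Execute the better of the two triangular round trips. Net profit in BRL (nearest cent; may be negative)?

Net result: BRL -75,920.40 (no profitable arbitrage after spreads)

Best loop BRL → USD → GBP → BRL:
BRL 61,386,000.00 ÷ 5.1020 (buy USD at ask) = USD 12,031,752.25
USD 12,031,752.25 ÷ 1.2645 (buy GBP at ask) = GBP 9,515,027.48
GBP 9,515,027.48 × 6.4435 (sell GBP at bid) = BRL 61,310,079.60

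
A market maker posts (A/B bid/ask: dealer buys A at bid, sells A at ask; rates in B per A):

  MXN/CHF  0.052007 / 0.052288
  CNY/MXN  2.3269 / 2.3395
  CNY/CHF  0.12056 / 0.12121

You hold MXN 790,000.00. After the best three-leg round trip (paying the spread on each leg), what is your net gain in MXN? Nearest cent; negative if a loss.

Net result: MXN -1,270.36 (no profitable arbitrage after spreads)

Best loop MXN → CHF → CNY → MXN:
MXN 790,000.00 × 0.052007 (sell MXN at bid) = CHF 41,085.53
CHF 41,085.53 ÷ 0.12121 (buy CNY at ask) = CNY 338,961.55
CNY 338,961.55 × 2.3269 (sell CNY at bid) = MXN 788,729.64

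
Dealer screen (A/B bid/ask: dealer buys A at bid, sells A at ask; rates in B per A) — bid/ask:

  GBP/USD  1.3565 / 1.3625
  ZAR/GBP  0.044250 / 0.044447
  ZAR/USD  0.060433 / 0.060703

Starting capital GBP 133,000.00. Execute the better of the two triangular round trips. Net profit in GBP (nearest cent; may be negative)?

Best loop GBP → ZAR → USD → GBP:
GBP 133,000.00 ÷ 0.044447 (buy ZAR at ask) = ZAR 2,992,327.94
ZAR 2,992,327.94 × 0.060433 (sell ZAR at bid) = USD 180,835.35
USD 180,835.35 ÷ 1.3625 (buy GBP at ask) = GBP 132,723.20

Net result: GBP -276.80 (no profitable arbitrage after spreads)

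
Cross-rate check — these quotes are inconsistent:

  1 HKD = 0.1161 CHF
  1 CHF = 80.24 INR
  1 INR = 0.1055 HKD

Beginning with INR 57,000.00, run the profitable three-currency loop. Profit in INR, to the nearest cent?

Profitable loop is INR → CHF → HKD → INR:
INR 57,000.00 ÷ 80.24 = CHF 710.37
CHF 710.37 ÷ 0.1161 = HKD 6,118.60
HKD 6,118.60 ÷ 0.1055 = INR 57,996.16
Profit = INR 57,996.16 − INR 57,000.00

Profit: INR 996.16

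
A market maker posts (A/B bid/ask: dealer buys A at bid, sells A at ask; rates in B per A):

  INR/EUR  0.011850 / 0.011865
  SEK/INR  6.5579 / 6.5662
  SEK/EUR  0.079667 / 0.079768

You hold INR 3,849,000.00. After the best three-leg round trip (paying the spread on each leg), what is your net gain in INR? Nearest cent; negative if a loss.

Net profit: INR 86,904.25

Best loop INR → SEK → EUR → INR:
INR 3,849,000.00 ÷ 6.5662 (buy SEK at ask) = SEK 586,183.79
SEK 586,183.79 × 0.079667 (sell SEK at bid) = EUR 46,699.50
EUR 46,699.50 ÷ 0.011865 (buy INR at ask) = INR 3,935,904.25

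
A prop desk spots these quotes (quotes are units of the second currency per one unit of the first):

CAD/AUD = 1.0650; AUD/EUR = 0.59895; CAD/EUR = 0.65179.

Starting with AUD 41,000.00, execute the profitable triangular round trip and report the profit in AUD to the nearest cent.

Profit: AUD 893.96

Profitable loop is AUD → CAD → EUR → AUD:
AUD 41,000.00 ÷ 1.0650 = CAD 38,497.65
CAD 38,497.65 × 0.65179 = EUR 25,092.38
EUR 25,092.38 ÷ 0.59895 = AUD 41,893.96
Profit = AUD 41,893.96 − AUD 41,000.00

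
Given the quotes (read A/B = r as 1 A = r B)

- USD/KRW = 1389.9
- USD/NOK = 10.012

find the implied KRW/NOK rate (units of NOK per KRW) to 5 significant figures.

1 KRW ÷ 1389.9 = 0.000719476 USD
0.000719476 USD × 10.012 = 0.0072034 NOK

KRW/NOK = 0.0072034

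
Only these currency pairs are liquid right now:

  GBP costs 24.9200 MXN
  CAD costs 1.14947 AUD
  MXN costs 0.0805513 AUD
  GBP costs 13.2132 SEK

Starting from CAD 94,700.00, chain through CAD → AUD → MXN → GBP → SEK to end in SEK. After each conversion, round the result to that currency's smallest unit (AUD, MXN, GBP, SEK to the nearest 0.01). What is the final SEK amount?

SEK 716,531.09

CAD 94,700.00 × 1.14947 = AUD 108,854.81
AUD 108,854.81 ÷ 0.0805513 = MXN 1,351,372.48
MXN 1,351,372.48 ÷ 24.9200 = GBP 54,228.43
GBP 54,228.43 × 13.2132 = SEK 716,531.09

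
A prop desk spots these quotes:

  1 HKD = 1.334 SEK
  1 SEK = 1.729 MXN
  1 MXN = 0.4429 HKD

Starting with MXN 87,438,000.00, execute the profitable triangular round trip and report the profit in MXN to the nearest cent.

Profitable loop is MXN → HKD → SEK → MXN:
MXN 87,438,000.00 × 0.4429 = HKD 38,726,290.20
HKD 38,726,290.20 × 1.334 = SEK 51,660,871.13
SEK 51,660,871.13 × 1.729 = MXN 89,321,646.18
Profit = MXN 89,321,646.18 − MXN 87,438,000.00

Profit: MXN 1,883,646.18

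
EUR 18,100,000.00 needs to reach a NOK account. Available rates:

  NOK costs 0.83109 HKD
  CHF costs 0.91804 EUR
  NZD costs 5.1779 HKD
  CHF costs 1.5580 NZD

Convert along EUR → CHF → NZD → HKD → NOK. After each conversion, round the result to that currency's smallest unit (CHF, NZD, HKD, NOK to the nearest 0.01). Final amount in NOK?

EUR 18,100,000.00 ÷ 0.91804 = CHF 19,715,916.52
CHF 19,715,916.52 × 1.5580 = NZD 30,717,397.94
NZD 30,717,397.94 × 5.1779 = HKD 159,051,614.79
HKD 159,051,614.79 ÷ 0.83109 = NOK 191,377,124.97

NOK 191,377,124.97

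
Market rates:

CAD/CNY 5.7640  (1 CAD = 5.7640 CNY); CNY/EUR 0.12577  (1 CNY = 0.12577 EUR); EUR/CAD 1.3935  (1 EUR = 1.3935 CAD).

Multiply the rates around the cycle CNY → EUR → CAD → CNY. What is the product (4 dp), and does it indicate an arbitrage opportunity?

1.0102 (arbitrage exists)

Around CNY → EUR → CAD → CNY: 1 × 0.12577 × 1.3935 × 5.7640 = 1.010201
Product > 1; profitable direction is CNY → EUR → CAD → CNY.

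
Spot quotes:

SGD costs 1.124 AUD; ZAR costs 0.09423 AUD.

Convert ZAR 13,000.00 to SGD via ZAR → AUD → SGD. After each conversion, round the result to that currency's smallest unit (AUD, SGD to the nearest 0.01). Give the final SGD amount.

ZAR 13,000.00 × 0.09423 = AUD 1,224.99
AUD 1,224.99 ÷ 1.124 = SGD 1,089.85

SGD 1,089.85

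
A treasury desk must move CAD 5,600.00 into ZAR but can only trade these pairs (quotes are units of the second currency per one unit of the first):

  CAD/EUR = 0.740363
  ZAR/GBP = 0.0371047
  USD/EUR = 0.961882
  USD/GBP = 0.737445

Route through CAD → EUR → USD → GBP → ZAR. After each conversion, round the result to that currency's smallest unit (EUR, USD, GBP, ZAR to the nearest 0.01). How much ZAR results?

CAD 5,600.00 × 0.740363 = EUR 4,146.03
EUR 4,146.03 ÷ 0.961882 = USD 4,310.33
USD 4,310.33 × 0.737445 = GBP 3,178.63
GBP 3,178.63 ÷ 0.0371047 = ZAR 85,666.51

ZAR 85,666.51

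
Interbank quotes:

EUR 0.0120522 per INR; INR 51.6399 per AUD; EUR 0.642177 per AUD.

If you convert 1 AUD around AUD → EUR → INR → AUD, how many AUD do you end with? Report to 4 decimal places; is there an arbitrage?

1.0318 (arbitrage exists)

Around AUD → EUR → INR → AUD: 1 × 0.642177 ÷ 0.0120522 ÷ 51.6399 = 1.031818
Product > 1; profitable direction is AUD → EUR → INR → AUD.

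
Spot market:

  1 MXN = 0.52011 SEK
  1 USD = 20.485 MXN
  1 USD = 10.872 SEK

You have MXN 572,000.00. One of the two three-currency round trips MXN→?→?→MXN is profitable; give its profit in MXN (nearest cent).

Profitable loop is MXN → USD → SEK → MXN:
MXN 572,000.00 ÷ 20.485 = USD 27,922.87
USD 27,922.87 × 10.872 = SEK 303,577.45
SEK 303,577.45 ÷ 0.52011 = MXN 583,679.31
Profit = MXN 583,679.31 − MXN 572,000.00

Profit: MXN 11,679.31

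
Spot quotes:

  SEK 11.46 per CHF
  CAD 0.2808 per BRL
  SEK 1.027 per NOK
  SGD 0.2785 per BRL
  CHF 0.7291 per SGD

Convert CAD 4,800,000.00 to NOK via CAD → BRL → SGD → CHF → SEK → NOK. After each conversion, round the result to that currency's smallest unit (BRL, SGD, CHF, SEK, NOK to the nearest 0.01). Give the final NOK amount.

CAD 4,800,000.00 ÷ 0.2808 = BRL 17,094,017.09
BRL 17,094,017.09 × 0.2785 = SGD 4,760,683.76
SGD 4,760,683.76 × 0.7291 = CHF 3,471,014.53
CHF 3,471,014.53 × 11.46 = SEK 39,777,826.51
SEK 39,777,826.51 ÷ 1.027 = NOK 38,732,060.87

NOK 38,732,060.87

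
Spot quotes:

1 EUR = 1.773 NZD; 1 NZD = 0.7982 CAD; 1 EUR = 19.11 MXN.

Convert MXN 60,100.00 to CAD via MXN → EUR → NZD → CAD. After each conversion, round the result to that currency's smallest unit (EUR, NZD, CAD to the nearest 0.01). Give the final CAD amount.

MXN 60,100.00 ÷ 19.11 = EUR 3,144.95
EUR 3,144.95 × 1.773 = NZD 5,576.00
NZD 5,576.00 × 0.7982 = CAD 4,450.76

CAD 4,450.76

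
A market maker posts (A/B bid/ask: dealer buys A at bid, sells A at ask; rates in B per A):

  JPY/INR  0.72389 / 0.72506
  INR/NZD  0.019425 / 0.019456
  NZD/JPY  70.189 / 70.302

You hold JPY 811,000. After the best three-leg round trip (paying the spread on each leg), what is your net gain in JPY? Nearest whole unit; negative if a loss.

Net profit: JPY 6,760

Best loop JPY → NZD → INR → JPY:
JPY 811,000 ÷ 70.302 (buy NZD at ask) = NZD 11,535.94
NZD 11,535.94 ÷ 0.019456 (buy INR at ask) = INR 592,924.80
INR 592,924.80 ÷ 0.72506 (buy JPY at ask) = JPY 817,760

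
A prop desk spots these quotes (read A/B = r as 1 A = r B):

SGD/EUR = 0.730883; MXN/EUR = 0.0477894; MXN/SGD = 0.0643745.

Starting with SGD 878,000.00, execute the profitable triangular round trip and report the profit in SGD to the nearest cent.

Profit: SGD 13,793.63

Profitable loop is SGD → MXN → EUR → SGD:
SGD 878,000.00 ÷ 0.0643745 = MXN 13,638,940.88
MXN 13,638,940.88 × 0.0477894 = EUR 651,796.80
EUR 651,796.80 ÷ 0.730883 = SGD 891,793.63
Profit = SGD 891,793.63 − SGD 878,000.00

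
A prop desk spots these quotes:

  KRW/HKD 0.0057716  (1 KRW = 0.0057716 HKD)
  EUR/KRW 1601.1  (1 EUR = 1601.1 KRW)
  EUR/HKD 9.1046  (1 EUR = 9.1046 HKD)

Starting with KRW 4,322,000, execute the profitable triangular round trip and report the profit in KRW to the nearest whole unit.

Profit: KRW 64,706

Profitable loop is KRW → HKD → EUR → KRW:
KRW 4,322,000 × 0.0057716 = HKD 24,944.86
HKD 24,944.86 ÷ 9.1046 = EUR 2,739.81
EUR 2,739.81 × 1601.1 = KRW 4,386,706
Profit = KRW 4,386,706 − KRW 4,322,000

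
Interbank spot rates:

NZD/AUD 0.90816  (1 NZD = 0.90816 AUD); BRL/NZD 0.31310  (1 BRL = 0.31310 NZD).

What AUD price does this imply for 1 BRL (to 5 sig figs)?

BRL/AUD = 0.28434

1 BRL × 0.31310 = 0.3131 NZD
0.3131 NZD × 0.90816 = 0.284345 AUD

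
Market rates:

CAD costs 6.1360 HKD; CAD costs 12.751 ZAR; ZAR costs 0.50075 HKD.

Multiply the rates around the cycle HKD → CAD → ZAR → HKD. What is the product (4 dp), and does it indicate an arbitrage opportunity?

Around HKD → CAD → ZAR → HKD: 1 ÷ 6.1360 × 12.751 × 0.50075 = 1.040590
Product > 1; profitable direction is HKD → CAD → ZAR → HKD.

1.0406 (arbitrage exists)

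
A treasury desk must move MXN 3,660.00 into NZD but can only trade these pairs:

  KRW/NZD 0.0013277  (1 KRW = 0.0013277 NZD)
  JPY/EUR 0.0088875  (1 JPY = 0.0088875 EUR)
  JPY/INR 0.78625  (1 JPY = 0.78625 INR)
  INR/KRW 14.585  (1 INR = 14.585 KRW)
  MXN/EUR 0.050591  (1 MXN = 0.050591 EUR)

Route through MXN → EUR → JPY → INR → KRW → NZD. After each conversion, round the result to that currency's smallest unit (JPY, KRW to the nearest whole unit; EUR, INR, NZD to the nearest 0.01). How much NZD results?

NZD 317.20

MXN 3,660.00 × 0.050591 = EUR 185.16
EUR 185.16 ÷ 0.0088875 = JPY 20,834
JPY 20,834 × 0.78625 = INR 16,380.73
INR 16,380.73 × 14.585 = KRW 238,913
KRW 238,913 × 0.0013277 = NZD 317.20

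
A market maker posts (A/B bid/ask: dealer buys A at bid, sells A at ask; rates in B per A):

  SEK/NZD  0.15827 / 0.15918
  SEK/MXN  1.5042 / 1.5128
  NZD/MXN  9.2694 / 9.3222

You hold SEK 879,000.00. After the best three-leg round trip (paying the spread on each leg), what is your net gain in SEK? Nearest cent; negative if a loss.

Net profit: SEK 12,020.19

Best loop SEK → MXN → NZD → SEK:
SEK 879,000.00 × 1.5042 (sell SEK at bid) = MXN 1,322,191.80
MXN 1,322,191.80 ÷ 9.3222 (buy NZD at ask) = NZD 141,832.59
NZD 141,832.59 ÷ 0.15918 (buy SEK at ask) = SEK 891,020.19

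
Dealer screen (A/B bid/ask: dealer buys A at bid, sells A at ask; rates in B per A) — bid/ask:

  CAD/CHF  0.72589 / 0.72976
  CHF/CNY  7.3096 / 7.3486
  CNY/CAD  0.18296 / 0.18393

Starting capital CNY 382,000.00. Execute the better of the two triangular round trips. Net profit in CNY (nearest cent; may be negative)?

Net profit: CNY 5,280.94

Best loop CNY → CHF → CAD → CNY:
CNY 382,000.00 ÷ 7.3486 (buy CHF at ask) = CHF 51,982.69
CHF 51,982.69 ÷ 0.72976 (buy CAD at ask) = CAD 71,232.58
CAD 71,232.58 ÷ 0.18393 (buy CNY at ask) = CNY 387,280.94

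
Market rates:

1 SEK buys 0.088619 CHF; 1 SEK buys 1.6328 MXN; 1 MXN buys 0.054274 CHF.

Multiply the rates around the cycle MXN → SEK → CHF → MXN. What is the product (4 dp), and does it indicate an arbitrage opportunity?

Around MXN → SEK → CHF → MXN: 1 ÷ 1.6328 × 0.088619 ÷ 0.054274 = 1.000005
Product ≈ 1 (deviation 0.000%, within rounding noise).

1.0000 (no arbitrage)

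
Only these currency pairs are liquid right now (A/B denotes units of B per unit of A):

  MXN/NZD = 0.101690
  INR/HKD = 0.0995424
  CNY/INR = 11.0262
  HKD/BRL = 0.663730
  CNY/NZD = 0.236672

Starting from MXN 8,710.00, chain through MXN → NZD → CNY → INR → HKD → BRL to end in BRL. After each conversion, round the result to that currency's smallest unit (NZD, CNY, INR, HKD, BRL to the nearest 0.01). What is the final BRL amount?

MXN 8,710.00 × 0.101690 = NZD 885.72
NZD 885.72 ÷ 0.236672 = CNY 3,742.39
CNY 3,742.39 × 11.0262 = INR 41,264.34
INR 41,264.34 × 0.0995424 = HKD 4,107.55
HKD 4,107.55 × 0.663730 = BRL 2,726.30

BRL 2,726.30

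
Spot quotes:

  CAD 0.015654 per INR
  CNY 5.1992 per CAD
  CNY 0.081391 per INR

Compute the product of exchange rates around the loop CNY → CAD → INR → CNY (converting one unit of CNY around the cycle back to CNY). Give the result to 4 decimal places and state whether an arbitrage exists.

Around CNY → CAD → INR → CNY: 1 ÷ 5.1992 ÷ 0.015654 × 0.081391 = 1.000033
Product ≈ 1 (deviation 0.003%, within rounding noise).

1.0000 (no arbitrage)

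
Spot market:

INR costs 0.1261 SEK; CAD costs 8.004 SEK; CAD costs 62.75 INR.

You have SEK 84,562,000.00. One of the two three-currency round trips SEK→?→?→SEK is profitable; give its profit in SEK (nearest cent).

Profitable loop is SEK → INR → CAD → SEK:
SEK 84,562,000.00 ÷ 0.1261 = INR 670,594,766.06
INR 670,594,766.06 ÷ 62.75 = CAD 10,686,769.18
CAD 10,686,769.18 × 8.004 = SEK 85,536,900.52
Profit = SEK 85,536,900.52 − SEK 84,562,000.00

Profit: SEK 974,900.52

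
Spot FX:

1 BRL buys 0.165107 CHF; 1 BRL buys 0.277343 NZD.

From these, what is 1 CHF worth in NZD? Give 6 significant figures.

1 CHF ÷ 0.165107 = 6.05668 BRL
6.05668 BRL × 0.277343 = 1.67978 NZD

CHF/NZD = 1.67978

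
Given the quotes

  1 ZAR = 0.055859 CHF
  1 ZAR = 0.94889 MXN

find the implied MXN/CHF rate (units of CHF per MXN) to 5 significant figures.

1 MXN ÷ 0.94889 = 1.05386 ZAR
1.05386 ZAR × 0.055859 = 0.0588677 CHF

MXN/CHF = 0.058868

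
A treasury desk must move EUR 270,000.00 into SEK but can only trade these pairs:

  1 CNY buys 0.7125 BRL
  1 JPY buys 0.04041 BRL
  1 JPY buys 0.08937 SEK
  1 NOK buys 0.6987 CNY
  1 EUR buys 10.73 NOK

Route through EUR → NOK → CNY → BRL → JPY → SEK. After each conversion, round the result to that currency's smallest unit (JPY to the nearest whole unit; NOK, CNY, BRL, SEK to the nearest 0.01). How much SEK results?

EUR 270,000.00 × 10.73 = NOK 2,897,100.00
NOK 2,897,100.00 × 0.6987 = CNY 2,024,203.77
CNY 2,024,203.77 × 0.7125 = BRL 1,442,245.19
BRL 1,442,245.19 ÷ 0.04041 = JPY 35,690,304
JPY 35,690,304 × 0.08937 = SEK 3,189,642.47

SEK 3,189,642.47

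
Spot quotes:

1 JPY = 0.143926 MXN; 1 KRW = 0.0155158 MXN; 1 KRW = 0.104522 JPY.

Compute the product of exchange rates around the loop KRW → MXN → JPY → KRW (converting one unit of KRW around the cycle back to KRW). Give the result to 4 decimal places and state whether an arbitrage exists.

1.0314 (arbitrage exists)

Around KRW → MXN → JPY → KRW: 1 × 0.0155158 ÷ 0.143926 ÷ 0.104522 = 1.031400
Product > 1; profitable direction is KRW → MXN → JPY → KRW.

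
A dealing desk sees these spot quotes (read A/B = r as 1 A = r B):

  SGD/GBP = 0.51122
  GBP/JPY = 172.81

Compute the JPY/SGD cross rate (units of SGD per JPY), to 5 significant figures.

1 JPY ÷ 172.81 = 0.0057867 GBP
0.0057867 GBP ÷ 0.51122 = 0.0113194 SGD

JPY/SGD = 0.011319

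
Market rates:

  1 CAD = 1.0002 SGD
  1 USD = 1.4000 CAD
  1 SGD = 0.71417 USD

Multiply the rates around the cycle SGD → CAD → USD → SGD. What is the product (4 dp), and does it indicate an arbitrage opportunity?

1.0000 (no arbitrage)

Around SGD → CAD → USD → SGD: 1 ÷ 1.0002 ÷ 1.4000 ÷ 0.71417 = 0.999962
Product ≈ 1 (deviation 0.004%, within rounding noise).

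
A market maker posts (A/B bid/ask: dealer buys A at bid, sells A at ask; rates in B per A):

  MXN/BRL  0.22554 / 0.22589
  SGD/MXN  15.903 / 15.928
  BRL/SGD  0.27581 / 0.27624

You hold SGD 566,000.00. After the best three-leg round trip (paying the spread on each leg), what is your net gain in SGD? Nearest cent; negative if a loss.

Best loop SGD → BRL → MXN → SGD:
SGD 566,000.00 ÷ 0.27624 (buy BRL at ask) = BRL 2,048,942.95
BRL 2,048,942.95 ÷ 0.22589 (buy MXN at ask) = MXN 9,070,534.10
MXN 9,070,534.10 ÷ 15.928 (buy SGD at ask) = SGD 569,471.00

Net profit: SGD 3,471.00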